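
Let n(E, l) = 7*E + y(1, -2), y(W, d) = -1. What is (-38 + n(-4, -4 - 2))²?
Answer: 4489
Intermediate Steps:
n(E, l) = -1 + 7*E (n(E, l) = 7*E - 1 = -1 + 7*E)
(-38 + n(-4, -4 - 2))² = (-38 + (-1 + 7*(-4)))² = (-38 + (-1 - 28))² = (-38 - 29)² = (-67)² = 4489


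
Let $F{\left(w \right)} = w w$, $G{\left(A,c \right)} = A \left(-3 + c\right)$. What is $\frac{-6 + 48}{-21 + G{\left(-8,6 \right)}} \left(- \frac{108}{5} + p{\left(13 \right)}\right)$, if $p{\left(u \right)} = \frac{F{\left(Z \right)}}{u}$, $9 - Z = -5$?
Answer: $\frac{5936}{975} \approx 6.0882$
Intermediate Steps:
$Z = 14$ ($Z = 9 - -5 = 9 + 5 = 14$)
$F{\left(w \right)} = w^{2}$
$p{\left(u \right)} = \frac{196}{u}$ ($p{\left(u \right)} = \frac{14^{2}}{u} = \frac{196}{u}$)
$\frac{-6 + 48}{-21 + G{\left(-8,6 \right)}} \left(- \frac{108}{5} + p{\left(13 \right)}\right) = \frac{-6 + 48}{-21 - 8 \left(-3 + 6\right)} \left(- \frac{108}{5} + \frac{196}{13}\right) = \frac{42}{-21 - 24} \left(\left(-108\right) \frac{1}{5} + 196 \cdot \frac{1}{13}\right) = \frac{42}{-21 - 24} \left(- \frac{108}{5} + \frac{196}{13}\right) = \frac{42}{-45} \left(- \frac{424}{65}\right) = 42 \left(- \frac{1}{45}\right) \left(- \frac{424}{65}\right) = \left(- \frac{14}{15}\right) \left(- \frac{424}{65}\right) = \frac{5936}{975}$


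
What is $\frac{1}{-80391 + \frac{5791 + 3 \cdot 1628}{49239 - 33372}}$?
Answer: $- \frac{15867}{1275553322} \approx -1.2439 \cdot 10^{-5}$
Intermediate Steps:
$\frac{1}{-80391 + \frac{5791 + 3 \cdot 1628}{49239 - 33372}} = \frac{1}{-80391 + \frac{5791 + 4884}{15867}} = \frac{1}{-80391 + 10675 \cdot \frac{1}{15867}} = \frac{1}{-80391 + \frac{10675}{15867}} = \frac{1}{- \frac{1275553322}{15867}} = - \frac{15867}{1275553322}$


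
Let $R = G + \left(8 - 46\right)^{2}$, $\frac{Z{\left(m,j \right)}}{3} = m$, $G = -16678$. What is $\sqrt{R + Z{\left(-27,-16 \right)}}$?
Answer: $i \sqrt{15315} \approx 123.75 i$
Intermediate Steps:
$Z{\left(m,j \right)} = 3 m$
$R = -15234$ ($R = -16678 + \left(8 - 46\right)^{2} = -16678 + \left(-38\right)^{2} = -16678 + 1444 = -15234$)
$\sqrt{R + Z{\left(-27,-16 \right)}} = \sqrt{-15234 + 3 \left(-27\right)} = \sqrt{-15234 - 81} = \sqrt{-15315} = i \sqrt{15315}$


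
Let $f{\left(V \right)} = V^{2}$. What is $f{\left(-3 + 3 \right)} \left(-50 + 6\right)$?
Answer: $0$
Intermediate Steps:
$f{\left(-3 + 3 \right)} \left(-50 + 6\right) = \left(-3 + 3\right)^{2} \left(-50 + 6\right) = 0^{2} \left(-44\right) = 0 \left(-44\right) = 0$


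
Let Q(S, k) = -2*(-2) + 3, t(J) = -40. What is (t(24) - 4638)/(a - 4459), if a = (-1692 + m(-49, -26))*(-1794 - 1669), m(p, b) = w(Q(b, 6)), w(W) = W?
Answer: -2339/2915348 ≈ -0.00080231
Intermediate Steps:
Q(S, k) = 7 (Q(S, k) = 4 + 3 = 7)
m(p, b) = 7
a = 5835155 (a = (-1692 + 7)*(-1794 - 1669) = -1685*(-3463) = 5835155)
(t(24) - 4638)/(a - 4459) = (-40 - 4638)/(5835155 - 4459) = -4678/5830696 = -4678*1/5830696 = -2339/2915348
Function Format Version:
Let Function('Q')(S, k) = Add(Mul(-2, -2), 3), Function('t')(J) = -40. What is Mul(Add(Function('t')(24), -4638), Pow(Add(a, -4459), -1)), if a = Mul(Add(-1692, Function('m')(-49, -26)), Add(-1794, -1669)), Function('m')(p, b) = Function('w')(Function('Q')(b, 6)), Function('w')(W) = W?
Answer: Rational(-2339, 2915348) ≈ -0.00080231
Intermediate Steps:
Function('Q')(S, k) = 7 (Function('Q')(S, k) = Add(4, 3) = 7)
Function('m')(p, b) = 7
a = 5835155 (a = Mul(Add(-1692, 7), Add(-1794, -1669)) = Mul(-1685, -3463) = 5835155)
Mul(Add(Function('t')(24), -4638), Pow(Add(a, -4459), -1)) = Mul(Add(-40, -4638), Pow(Add(5835155, -4459), -1)) = Mul(-4678, Pow(5830696, -1)) = Mul(-4678, Rational(1, 5830696)) = Rational(-2339, 2915348)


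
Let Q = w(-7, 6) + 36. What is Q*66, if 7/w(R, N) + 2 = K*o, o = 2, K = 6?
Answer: 12111/5 ≈ 2422.2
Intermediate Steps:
w(R, N) = 7/10 (w(R, N) = 7/(-2 + 6*2) = 7/(-2 + 12) = 7/10)
Q = 367/10 (Q = 7/10 + 36 = 367/10 ≈ 36.700)
Q*66 = (367/10)*66 = 12111/5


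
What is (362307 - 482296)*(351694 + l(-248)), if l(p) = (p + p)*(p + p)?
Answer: -71718625190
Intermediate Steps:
l(p) = 4*p² (l(p) = (2*p)*(2*p) = 4*p²)
(362307 - 482296)*(351694 + l(-248)) = (362307 - 482296)*(351694 + 4*(-248)²) = -119989*(351694 + 4*61504) = -119989*(351694 + 246016) = -119989*597710 = -71718625190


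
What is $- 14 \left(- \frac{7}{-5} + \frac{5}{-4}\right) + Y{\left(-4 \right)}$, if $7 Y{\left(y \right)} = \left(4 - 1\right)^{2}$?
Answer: $- \frac{57}{70} \approx -0.81429$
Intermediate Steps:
$Y{\left(y \right)} = \frac{9}{7}$ ($Y{\left(y \right)} = \frac{\left(4 - 1\right)^{2}}{7} = \frac{3^{2}}{7} = \frac{1}{7} \cdot 9 = \frac{9}{7}$)
$- 14 \left(- \frac{7}{-5} + \frac{5}{-4}\right) + Y{\left(-4 \right)} = - 14 \left(- \frac{7}{-5} + \frac{5}{-4}\right) + \frac{9}{7} = - 14 \left(\left(-7\right) \left(- \frac{1}{5}\right) + 5 \left(- \frac{1}{4}\right)\right) + \frac{9}{7} = - 14 \left(\frac{7}{5} - \frac{5}{4}\right) + \frac{9}{7} = \left(-14\right) \frac{3}{20} + \frac{9}{7} = - \frac{21}{10} + \frac{9}{7} = - \frac{57}{70}$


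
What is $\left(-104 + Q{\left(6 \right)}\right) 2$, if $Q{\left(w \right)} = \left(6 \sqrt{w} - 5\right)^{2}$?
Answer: $274 - 120 \sqrt{6} \approx -19.939$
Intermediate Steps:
$Q{\left(w \right)} = \left(-5 + 6 \sqrt{w}\right)^{2}$
$\left(-104 + Q{\left(6 \right)}\right) 2 = \left(-104 + \left(-5 + 6 \sqrt{6}\right)^{2}\right) 2 = -208 + 2 \left(-5 + 6 \sqrt{6}\right)^{2}$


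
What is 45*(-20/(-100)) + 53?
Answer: 62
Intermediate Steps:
45*(-20/(-100)) + 53 = 45*(-20*(-1/100)) + 53 = 45*(1/5) + 53 = 9 + 53 = 62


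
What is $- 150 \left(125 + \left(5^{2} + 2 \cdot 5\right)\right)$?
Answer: $-24000$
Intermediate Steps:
$- 150 \left(125 + \left(5^{2} + 2 \cdot 5\right)\right) = - 150 \left(125 + \left(25 + 10\right)\right) = - 150 \left(125 + 35\right) = \left(-150\right) 160 = -24000$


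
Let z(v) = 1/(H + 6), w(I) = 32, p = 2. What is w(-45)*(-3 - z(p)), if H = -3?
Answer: -320/3 ≈ -106.67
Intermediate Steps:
z(v) = 1/3 (z(v) = 1/(-3 + 6) = 1/3)
w(-45)*(-3 - z(p)) = 32*(-3 - 1*1/3) = 32*(-3 - 1/3) = 32*(-10/3) = -320/3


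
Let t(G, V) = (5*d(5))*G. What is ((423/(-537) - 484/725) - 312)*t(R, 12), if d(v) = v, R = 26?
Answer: -1057645186/5191 ≈ -2.0375e+5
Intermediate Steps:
t(G, V) = 25*G (t(G, V) = (5*5)*G = 25*G)
((423/(-537) - 484/725) - 312)*t(R, 12) = ((423/(-537) - 484/725) - 312)*(25*26) = ((423*(-1/537) - 484*1/725) - 312)*650 = ((-141/179 - 484/725) - 312)*650 = (-188861/129775 - 312)*650 = -40678661/129775*650 = -1057645186/5191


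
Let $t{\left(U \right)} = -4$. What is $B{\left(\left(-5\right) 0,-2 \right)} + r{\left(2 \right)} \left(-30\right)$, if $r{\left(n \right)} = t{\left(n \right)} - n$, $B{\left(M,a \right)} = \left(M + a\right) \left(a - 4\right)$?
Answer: $192$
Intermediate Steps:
$B{\left(M,a \right)} = \left(-4 + a\right) \left(M + a\right)$ ($B{\left(M,a \right)} = \left(M + a\right) \left(-4 + a\right) = \left(-4 + a\right) \left(M + a\right)$)
$r{\left(n \right)} = -4 - n$
$B{\left(\left(-5\right) 0,-2 \right)} + r{\left(2 \right)} \left(-30\right) = \left(\left(-2\right)^{2} - 4 \left(\left(-5\right) 0\right) - -8 + \left(-5\right) 0 \left(-2\right)\right) + \left(-4 - 2\right) \left(-30\right) = \left(4 - 0 + 8 + 0 \left(-2\right)\right) + \left(-4 - 2\right) \left(-30\right) = \left(4 + 0 + 8 + 0\right) - -180 = 12 + 180 = 192$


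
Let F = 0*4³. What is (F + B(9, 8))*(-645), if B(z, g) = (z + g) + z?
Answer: -16770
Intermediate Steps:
B(z, g) = g + 2*z (B(z, g) = (g + z) + z = g + 2*z)
F = 0 (F = 0*64 = 0)
(F + B(9, 8))*(-645) = (0 + (8 + 2*9))*(-645) = (0 + (8 + 18))*(-645) = (0 + 26)*(-645) = 26*(-645) = -16770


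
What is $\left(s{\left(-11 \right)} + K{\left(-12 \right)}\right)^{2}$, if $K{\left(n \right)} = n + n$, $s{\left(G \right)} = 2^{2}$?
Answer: $400$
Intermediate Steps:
$s{\left(G \right)} = 4$
$K{\left(n \right)} = 2 n$
$\left(s{\left(-11 \right)} + K{\left(-12 \right)}\right)^{2} = \left(4 + 2 \left(-12\right)\right)^{2} = \left(4 - 24\right)^{2} = \left(-20\right)^{2} = 400$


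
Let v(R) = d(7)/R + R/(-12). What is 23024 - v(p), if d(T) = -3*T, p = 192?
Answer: 1474567/64 ≈ 23040.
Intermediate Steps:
v(R) = -21/R - R/12 (v(R) = (-3*7)/R + R/(-12) = -21/R + R*(-1/12) = -21/R - R/12)
23024 - v(p) = 23024 - (-21/192 - 1/12*192) = 23024 - (-21*1/192 - 16) = 23024 - (-7/64 - 16) = 23024 - 1*(-1031/64) = 23024 + 1031/64 = 1474567/64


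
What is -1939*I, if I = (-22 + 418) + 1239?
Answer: -3170265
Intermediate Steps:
I = 1635 (I = 396 + 1239 = 1635)
-1939*I = -1939*1635 = -3170265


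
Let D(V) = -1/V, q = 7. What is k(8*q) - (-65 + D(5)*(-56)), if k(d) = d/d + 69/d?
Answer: 15689/280 ≈ 56.032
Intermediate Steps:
k(d) = 1 + 69/d
k(8*q) - (-65 + D(5)*(-56)) = (69 + 8*7)/((8*7)) - (-65 - 1/5*(-56)) = (69 + 56)/56 - (-65 - 1*⅕*(-56)) = (1/56)*125 - (-65 - ⅕*(-56)) = 125/56 - (-65 + 56/5) = 125/56 - 1*(-269/5) = 125/56 + 269/5 = 15689/280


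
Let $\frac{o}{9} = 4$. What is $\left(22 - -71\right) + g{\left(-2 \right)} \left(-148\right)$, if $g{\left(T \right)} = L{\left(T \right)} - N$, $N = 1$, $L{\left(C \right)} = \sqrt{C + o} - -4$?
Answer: $-351 - 148 \sqrt{34} \approx -1214.0$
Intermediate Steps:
$o = 36$ ($o = 9 \cdot 4 = 36$)
$L{\left(C \right)} = 4 + \sqrt{36 + C}$ ($L{\left(C \right)} = \sqrt{C + 36} - -4 = \sqrt{36 + C} + 4 = 4 + \sqrt{36 + C}$)
$g{\left(T \right)} = 3 + \sqrt{36 + T}$ ($g{\left(T \right)} = \left(4 + \sqrt{36 + T}\right) - 1 = 3 + \sqrt{36 + T}$)
$\left(22 - -71\right) + g{\left(-2 \right)} \left(-148\right) = \left(22 - -71\right) + \left(3 + \sqrt{36 - 2}\right) \left(-148\right) = \left(22 + 71\right) + \left(3 + \sqrt{34}\right) \left(-148\right) = 93 - \left(444 + 148 \sqrt{34}\right) = -351 - 148 \sqrt{34}$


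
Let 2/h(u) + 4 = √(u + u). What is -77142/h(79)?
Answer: 154284 - 38571*√158 ≈ -3.3055e+5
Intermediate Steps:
h(u) = 2/(-4 + √2*√u) (h(u) = 2/(-4 + √(u + u)) = 2/(-4 + √(2*u)) = 2/(-4 + √2*√u))
-77142/h(79) = -(-154284 + 38571*√158) = -77142*(-2 + √158/2) = 154284 - 38571*√158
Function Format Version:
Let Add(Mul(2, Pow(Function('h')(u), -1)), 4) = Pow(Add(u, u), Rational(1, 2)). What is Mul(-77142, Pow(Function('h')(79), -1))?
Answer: Add(154284, Mul(-38571, Pow(158, Rational(1, 2)))) ≈ -3.3055e+5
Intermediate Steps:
Function('h')(u) = Mul(2, Pow(Add(-4, Mul(Pow(2, Rational(1, 2)), Pow(u, Rational(1, 2)))), -1)) (Function('h')(u) = Mul(2, Pow(Add(-4, Pow(Add(u, u), Rational(1, 2))), -1)) = Mul(2, Pow(Add(-4, Pow(Mul(2, u), Rational(1, 2))), -1)) = Mul(2, Pow(Add(-4, Mul(Pow(2, Rational(1, 2)), Pow(u, Rational(1, 2)))), -1)))
Mul(-77142, Pow(Function('h')(79), -1)) = Mul(-77142, Pow(Mul(2, Pow(Add(-4, Mul(Pow(2, Rational(1, 2)), Pow(79, Rational(1, 2)))), -1)), -1)) = Mul(-77142, Pow(Mul(2, Pow(Add(-4, Pow(158, Rational(1, 2))), -1)), -1)) = Mul(-77142, Add(-2, Mul(Rational(1, 2), Pow(158, Rational(1, 2))))) = Add(154284, Mul(-38571, Pow(158, Rational(1, 2))))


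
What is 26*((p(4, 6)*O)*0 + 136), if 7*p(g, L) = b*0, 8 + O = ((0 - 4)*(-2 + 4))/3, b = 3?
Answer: 3536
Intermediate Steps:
O = -32/3 (O = -8 + ((0 - 4)*(-2 + 4))/3 = -8 - 4*2*(⅓) = -8 - 8*⅓ = -8 - 8/3 = -32/3 ≈ -10.667)
p(g, L) = 0 (p(g, L) = (3*0)/7 = (⅐)*0 = 0)
26*((p(4, 6)*O)*0 + 136) = 26*((0*(-32/3))*0 + 136) = 26*(0*0 + 136) = 26*(0 + 136) = 26*136 = 3536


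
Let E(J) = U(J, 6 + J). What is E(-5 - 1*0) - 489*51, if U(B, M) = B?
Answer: -24944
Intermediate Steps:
E(J) = J
E(-5 - 1*0) - 489*51 = (-5 - 1*0) - 489*51 = (-5 + 0) - 24939 = -5 - 24939 = -24944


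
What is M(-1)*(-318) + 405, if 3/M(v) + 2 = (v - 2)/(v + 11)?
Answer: 18855/23 ≈ 819.78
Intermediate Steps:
M(v) = 3/(-2 + (-2 + v)/(11 + v)) (M(v) = 3/(-2 + (v - 2)/(v + 11)) = 3/(-2 + (-2 + v)/(11 + v)))
M(-1)*(-318) + 405 = (3*(-11 - 1*(-1))/(24 - 1))*(-318) + 405 = (3*(-11 + 1)/23)*(-318) + 405 = (3*(1/23)*(-10))*(-318) + 405 = -30/23*(-318) + 405 = 9540/23 + 405 = 18855/23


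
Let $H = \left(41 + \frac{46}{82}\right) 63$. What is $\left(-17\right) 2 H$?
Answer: $- \frac{3649968}{41} \approx -89024.0$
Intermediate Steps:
$H = \frac{107352}{41}$ ($H = \left(41 + 46 \cdot \frac{1}{82}\right) 63 = \left(41 + \frac{23}{41}\right) 63 = \frac{1704}{41} \cdot 63 = \frac{107352}{41} \approx 2618.3$)
$\left(-17\right) 2 H = \left(-17\right) 2 \cdot \frac{107352}{41} = \left(-34\right) \frac{107352}{41} = - \frac{3649968}{41}$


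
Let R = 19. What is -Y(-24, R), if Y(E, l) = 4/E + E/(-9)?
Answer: -5/2 ≈ -2.5000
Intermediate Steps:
Y(E, l) = 4/E - E/9 (Y(E, l) = 4/E + E*(-⅑) = 4/E - E/9)
-Y(-24, R) = -(4/(-24) - ⅑*(-24)) = -(4*(-1/24) + 8/3) = -(-⅙ + 8/3) = -1*5/2 = -5/2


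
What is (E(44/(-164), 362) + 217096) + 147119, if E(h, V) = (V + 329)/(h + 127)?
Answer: 1892489471/5196 ≈ 3.6422e+5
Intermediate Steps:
E(h, V) = (329 + V)/(127 + h)
(E(44/(-164), 362) + 217096) + 147119 = ((329 + 362)/(127 + 44/(-164)) + 217096) + 147119 = (691/(127 + 44*(-1/164)) + 217096) + 147119 = (691/(127 - 11/41) + 217096) + 147119 = (691/(5196/41) + 217096) + 147119 = ((41/5196)*691 + 217096) + 147119 = (28331/5196 + 217096) + 147119 = 1128059147/5196 + 147119 = 1892489471/5196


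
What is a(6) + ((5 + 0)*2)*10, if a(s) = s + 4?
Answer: 110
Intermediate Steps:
a(s) = 4 + s
a(6) + ((5 + 0)*2)*10 = (4 + 6) + ((5 + 0)*2)*10 = 10 + (5*2)*10 = 10 + 10*10 = 10 + 100 = 110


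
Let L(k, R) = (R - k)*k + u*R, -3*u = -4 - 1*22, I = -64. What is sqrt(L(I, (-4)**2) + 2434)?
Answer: I*sqrt(22926)/3 ≈ 50.471*I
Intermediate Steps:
u = 26/3 (u = -(-4 - 1*22)/3 = -(-4 - 22)/3 = -1/3*(-26) = 26/3 ≈ 8.6667)
L(k, R) = 26*R/3 + k*(R - k) (L(k, R) = (R - k)*k + 26*R/3 = k*(R - k) + 26*R/3 = 26*R/3 + k*(R - k))
sqrt(L(I, (-4)**2) + 2434) = sqrt((-1*(-64)**2 + (26/3)*(-4)**2 + (-4)**2*(-64)) + 2434) = sqrt((-1*4096 + (26/3)*16 + 16*(-64)) + 2434) = sqrt((-4096 + 416/3 - 1024) + 2434) = sqrt(-14944/3 + 2434) = sqrt(-7642/3) = I*sqrt(22926)/3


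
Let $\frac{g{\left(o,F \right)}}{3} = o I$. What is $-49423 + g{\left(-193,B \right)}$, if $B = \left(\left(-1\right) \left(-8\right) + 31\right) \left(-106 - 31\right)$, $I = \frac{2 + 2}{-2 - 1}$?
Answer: $-48651$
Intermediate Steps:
$I = - \frac{4}{3}$ ($I = \frac{4}{-3} = 4 \left(- \frac{1}{3}\right) = - \frac{4}{3} \approx -1.3333$)
$B = -5343$ ($B = \left(8 + 31\right) \left(-137\right) = 39 \left(-137\right) = -5343$)
$g{\left(o,F \right)} = - 4 o$ ($g{\left(o,F \right)} = 3 o \left(- \frac{4}{3}\right) = 3 \left(- \frac{4 o}{3}\right) = - 4 o$)
$-49423 + g{\left(-193,B \right)} = -49423 - -772 = -49423 + 772 = -48651$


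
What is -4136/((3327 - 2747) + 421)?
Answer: -376/91 ≈ -4.1319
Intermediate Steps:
-4136/((3327 - 2747) + 421) = -4136/(580 + 421) = -4136/1001 = -4136*1/1001 = -376/91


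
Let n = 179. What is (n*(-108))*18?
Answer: -347976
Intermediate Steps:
(n*(-108))*18 = (179*(-108))*18 = -19332*18 = -347976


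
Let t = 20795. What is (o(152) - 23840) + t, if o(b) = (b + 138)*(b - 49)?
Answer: 26825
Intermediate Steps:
o(b) = (-49 + b)*(138 + b) (o(b) = (138 + b)*(-49 + b) = (-49 + b)*(138 + b))
(o(152) - 23840) + t = ((-6762 + 152**2 + 89*152) - 23840) + 20795 = ((-6762 + 23104 + 13528) - 23840) + 20795 = (29870 - 23840) + 20795 = 6030 + 20795 = 26825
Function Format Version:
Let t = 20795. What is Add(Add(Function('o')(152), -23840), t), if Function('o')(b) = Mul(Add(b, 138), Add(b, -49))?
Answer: 26825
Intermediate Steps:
Function('o')(b) = Mul(Add(-49, b), Add(138, b)) (Function('o')(b) = Mul(Add(138, b), Add(-49, b)) = Mul(Add(-49, b), Add(138, b)))
Add(Add(Function('o')(152), -23840), t) = Add(Add(Add(-6762, Pow(152, 2), Mul(89, 152)), -23840), 20795) = Add(Add(Add(-6762, 23104, 13528), -23840), 20795) = Add(Add(29870, -23840), 20795) = Add(6030, 20795) = 26825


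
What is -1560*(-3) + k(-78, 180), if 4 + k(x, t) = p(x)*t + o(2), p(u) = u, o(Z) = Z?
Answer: -9362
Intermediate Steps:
k(x, t) = -2 + t*x (k(x, t) = -4 + (x*t + 2) = -4 + (t*x + 2) = -4 + (2 + t*x) = -2 + t*x)
-1560*(-3) + k(-78, 180) = -1560*(-3) + (-2 + 180*(-78)) = 4680 + (-2 - 14040) = 4680 - 14042 = -9362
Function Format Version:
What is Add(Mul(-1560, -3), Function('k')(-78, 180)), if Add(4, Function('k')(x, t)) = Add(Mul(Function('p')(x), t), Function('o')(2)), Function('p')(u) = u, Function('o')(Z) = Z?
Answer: -9362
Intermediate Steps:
Function('k')(x, t) = Add(-2, Mul(t, x)) (Function('k')(x, t) = Add(-4, Add(Mul(x, t), 2)) = Add(-4, Add(Mul(t, x), 2)) = Add(-4, Add(2, Mul(t, x))) = Add(-2, Mul(t, x)))
Add(Mul(-1560, -3), Function('k')(-78, 180)) = Add(Mul(-1560, -3), Add(-2, Mul(180, -78))) = Add(4680, Add(-2, -14040)) = Add(4680, -14042) = -9362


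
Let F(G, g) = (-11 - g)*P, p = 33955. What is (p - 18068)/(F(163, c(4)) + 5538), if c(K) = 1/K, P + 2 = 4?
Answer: 31774/11031 ≈ 2.8804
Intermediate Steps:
P = 2 (P = -2 + 4 = 2)
F(G, g) = -22 - 2*g (F(G, g) = (-11 - g)*2 = -22 - 2*g)
(p - 18068)/(F(163, c(4)) + 5538) = (33955 - 18068)/((-22 - 2/4) + 5538) = 15887/((-22 - 2*¼) + 5538) = 15887/((-22 - ½) + 5538) = 15887/(-45/2 + 5538) = 15887/(11031/2) = 15887*(2/11031) = 31774/11031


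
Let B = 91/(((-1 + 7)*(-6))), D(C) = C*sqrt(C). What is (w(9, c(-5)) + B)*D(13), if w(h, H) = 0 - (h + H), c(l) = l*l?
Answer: -17095*sqrt(13)/36 ≈ -1712.1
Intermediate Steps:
c(l) = l**2
w(h, H) = -H - h (w(h, H) = 0 - (H + h) = 0 + (-H - h) = -H - h)
D(C) = C**(3/2)
B = -91/36 (B = 91/((6*(-6))) = 91/(-36) = 91*(-1/36) = -91/36 ≈ -2.5278)
(w(9, c(-5)) + B)*D(13) = ((-1*(-5)**2 - 1*9) - 91/36)*13**(3/2) = ((-1*25 - 9) - 91/36)*(13*sqrt(13)) = ((-25 - 9) - 91/36)*(13*sqrt(13)) = (-34 - 91/36)*(13*sqrt(13)) = -17095*sqrt(13)/36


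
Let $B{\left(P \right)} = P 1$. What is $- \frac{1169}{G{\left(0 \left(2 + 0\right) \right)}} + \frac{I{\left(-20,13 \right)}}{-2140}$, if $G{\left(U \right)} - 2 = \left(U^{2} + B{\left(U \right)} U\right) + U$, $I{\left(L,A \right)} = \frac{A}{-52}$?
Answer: $- \frac{5003319}{8560} \approx -584.5$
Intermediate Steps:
$B{\left(P \right)} = P$
$I{\left(L,A \right)} = - \frac{A}{52}$ ($I{\left(L,A \right)} = A \left(- \frac{1}{52}\right) = - \frac{A}{52}$)
$G{\left(U \right)} = 2 + U + 2 U^{2}$ ($G{\left(U \right)} = 2 + \left(\left(U^{2} + U U\right) + U\right) = 2 + \left(\left(U^{2} + U^{2}\right) + U\right) = 2 + \left(2 U^{2} + U\right) = 2 + \left(U + 2 U^{2}\right) = 2 + U + 2 U^{2}$)
$- \frac{1169}{G{\left(0 \left(2 + 0\right) \right)}} + \frac{I{\left(-20,13 \right)}}{-2140} = - \frac{1169}{2 + 0 \left(2 + 0\right) + 2 \left(0 \left(2 + 0\right)\right)^{2}} + \frac{\left(- \frac{1}{52}\right) 13}{-2140} = - \frac{1169}{2 + 0 \cdot 2 + 2 \left(0 \cdot 2\right)^{2}} - - \frac{1}{8560} = - \frac{1169}{2 + 0 + 2 \cdot 0^{2}} + \frac{1}{8560} = - \frac{1169}{2 + 0 + 2 \cdot 0} + \frac{1}{8560} = - \frac{1169}{2 + 0 + 0} + \frac{1}{8560} = - \frac{1169}{2} + \frac{1}{8560} = - \frac{5003319}{8560}$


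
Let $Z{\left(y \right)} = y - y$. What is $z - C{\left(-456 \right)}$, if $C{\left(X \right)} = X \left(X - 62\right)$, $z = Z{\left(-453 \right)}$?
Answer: $-236208$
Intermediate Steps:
$Z{\left(y \right)} = 0$
$z = 0$
$C{\left(X \right)} = X \left(-62 + X\right)$
$z - C{\left(-456 \right)} = 0 - - 456 \left(-62 - 456\right) = 0 - \left(-456\right) \left(-518\right) = 0 - 236208 = -236208$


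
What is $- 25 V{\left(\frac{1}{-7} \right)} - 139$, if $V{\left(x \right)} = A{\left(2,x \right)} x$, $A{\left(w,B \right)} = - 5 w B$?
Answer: $- \frac{6561}{49} \approx -133.9$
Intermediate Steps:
$A{\left(w,B \right)} = - 5 B w$
$V{\left(x \right)} = - 10 x^{2}$ ($V{\left(x \right)} = \left(-5\right) x 2 x = - 10 x x = - 10 x^{2}$)
$- 25 V{\left(\frac{1}{-7} \right)} - 139 = - 25 \left(- 10 \left(\frac{1}{-7}\right)^{2}\right) - 139 = - 25 \left(- 10 \left(- \frac{1}{7}\right)^{2}\right) - 139 = - 25 \left(\left(-10\right) \frac{1}{49}\right) - 139 = \left(-25\right) \left(- \frac{10}{49}\right) - 139 = \frac{250}{49} - 139 = - \frac{6561}{49}$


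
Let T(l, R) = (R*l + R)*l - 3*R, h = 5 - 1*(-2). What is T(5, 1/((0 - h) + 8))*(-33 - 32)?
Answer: -1755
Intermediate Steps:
h = 7 (h = 5 + 2 = 7)
T(l, R) = -3*R + l*(R + R*l) (T(l, R) = (R + R*l)*l - 3*R = l*(R + R*l) - 3*R = -3*R + l*(R + R*l))
T(5, 1/((0 - h) + 8))*(-33 - 32) = ((-3 + 5 + 5**2)/((0 - 1*7) + 8))*(-33 - 32) = ((-3 + 5 + 25)/((0 - 7) + 8))*(-65) = (27/(-7 + 8))*(-65) = (27/1)*(-65) = (1*27)*(-65) = 27*(-65) = -1755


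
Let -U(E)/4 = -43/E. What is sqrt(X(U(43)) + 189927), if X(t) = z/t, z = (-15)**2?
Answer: 3*sqrt(84437)/2 ≈ 435.87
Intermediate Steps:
U(E) = 172/E (U(E) = -(-172)/E = 172/E)
z = 225
X(t) = 225/t
sqrt(X(U(43)) + 189927) = sqrt(225/((172/43)) + 189927) = sqrt(225/((172*(1/43))) + 189927) = sqrt(225/4 + 189927) = sqrt(759933/4) = 3*sqrt(84437)/2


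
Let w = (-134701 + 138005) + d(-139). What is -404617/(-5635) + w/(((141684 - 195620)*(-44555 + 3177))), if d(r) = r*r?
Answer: 903009704193411/12575989058080 ≈ 71.804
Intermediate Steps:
d(r) = r²
w = 22625 (w = (-134701 + 138005) + (-139)² = 3304 + 19321 = 22625)
-404617/(-5635) + w/(((141684 - 195620)*(-44555 + 3177))) = -404617/(-5635) + 22625/(((141684 - 195620)*(-44555 + 3177))) = -404617*(-1/5635) + 22625/((-53936*(-41378))) = 404617/5635 + 22625/2231763808 = 903009704193411/12575989058080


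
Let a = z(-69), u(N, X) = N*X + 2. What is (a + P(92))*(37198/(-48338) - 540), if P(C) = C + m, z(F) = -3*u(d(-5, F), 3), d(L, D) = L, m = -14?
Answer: -1529173503/24169 ≈ -63270.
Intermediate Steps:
u(N, X) = 2 + N*X
z(F) = 39 (z(F) = -3*(2 - 5*3) = -3*(2 - 15) = -3*(-13) = 39)
a = 39
P(C) = -14 + C (P(C) = C - 14 = -14 + C)
(a + P(92))*(37198/(-48338) - 540) = (39 + (-14 + 92))*(37198/(-48338) - 540) = (39 + 78)*(37198*(-1/48338) - 540) = 117*(-18599/24169 - 540) = 117*(-13069859/24169) = -1529173503/24169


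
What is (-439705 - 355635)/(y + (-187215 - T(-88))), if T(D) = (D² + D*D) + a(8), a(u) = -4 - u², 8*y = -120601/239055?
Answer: 217291432800/55361057143 ≈ 3.9250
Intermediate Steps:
y = -120601/1912440 (y = (-120601/239055)/8 = (-120601*1/239055)/8 = (⅛)*(-120601/239055) = -120601/1912440 ≈ -0.063061)
T(D) = -68 + 2*D² (T(D) = (D² + D*D) + (-4 - 1*8²) = (D² + D²) + (-4 - 1*64) = 2*D² + (-4 - 64) = 2*D² - 68 = -68 + 2*D²)
(-439705 - 355635)/(y + (-187215 - T(-88))) = (-439705 - 355635)/(-120601/1912440 + (-187215 - (-68 + 2*(-88)²))) = -795340/(-120601/1912440 + (-187215 - (-68 + 2*7744))) = -795340/(-120601/1912440 + (-187215 - (-68 + 15488))) = -795340/(-120601/1912440 + (-187215 - 1*15420)) = -795340/(-120601/1912440 + (-187215 - 15420)) = -795340/(-120601/1912440 - 202635) = -795340/(-387527400001/1912440) = -795340*(-1912440/387527400001) = 217291432800/55361057143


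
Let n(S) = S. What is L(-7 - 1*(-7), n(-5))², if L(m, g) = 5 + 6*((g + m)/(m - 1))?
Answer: 1225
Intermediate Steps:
L(m, g) = 5 + 6*(g + m)/(-1 + m) (L(m, g) = 5 + 6*((g + m)/(-1 + m)) = 5 + 6*(g + m)/(-1 + m))
L(-7 - 1*(-7), n(-5))² = ((-5 + 6*(-5) + 11*(-7 - 1*(-7)))/(-1 + (-7 - 1*(-7))))² = ((-5 - 30 + 11*(-7 + 7))/(-1 + (-7 + 7)))² = ((-5 - 30 + 11*0)/(-1 + 0))² = ((-5 - 30 + 0)/(-1))² = (-1*(-35))² = 35² = 1225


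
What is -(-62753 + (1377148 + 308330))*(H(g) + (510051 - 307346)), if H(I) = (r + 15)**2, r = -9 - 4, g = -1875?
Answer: -328940962025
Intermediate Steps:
r = -13
H(I) = 4 (H(I) = (-13 + 15)**2 = 2**2 = 4)
-(-62753 + (1377148 + 308330))*(H(g) + (510051 - 307346)) = -(-62753 + (1377148 + 308330))*(4 + (510051 - 307346)) = -(-62753 + 1685478)*(4 + 202705) = -1622725*202709 = -1*328940962025 = -328940962025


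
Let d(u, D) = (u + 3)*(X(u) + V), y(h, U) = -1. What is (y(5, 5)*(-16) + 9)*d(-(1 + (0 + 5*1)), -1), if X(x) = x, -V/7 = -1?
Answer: -75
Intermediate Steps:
V = 7 (V = -7*(-1) = 7)
d(u, D) = (3 + u)*(7 + u) (d(u, D) = (u + 3)*(u + 7) = (3 + u)*(7 + u))
(y(5, 5)*(-16) + 9)*d(-(1 + (0 + 5*1)), -1) = (-1*(-16) + 9)*(21 + (-(1 + (0 + 5*1)))² + 10*(-(1 + (0 + 5*1)))) = (16 + 9)*(21 + (-(1 + (0 + 5)))² + 10*(-(1 + (0 + 5)))) = 25*(21 + (-(1 + 5))² + 10*(-(1 + 5))) = 25*(21 + (-1*6)² + 10*(-1*6)) = 25*(21 + (-6)² + 10*(-6)) = 25*(21 + 36 - 60) = 25*(-3) = -75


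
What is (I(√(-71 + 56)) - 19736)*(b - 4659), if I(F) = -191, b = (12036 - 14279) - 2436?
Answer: 186078326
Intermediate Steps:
b = -4679 (b = -2243 - 2436 = -4679)
(I(√(-71 + 56)) - 19736)*(b - 4659) = (-191 - 19736)*(-4679 - 4659) = -19927*(-9338) = 186078326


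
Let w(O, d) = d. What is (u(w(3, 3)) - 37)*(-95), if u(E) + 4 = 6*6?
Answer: 475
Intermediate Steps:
u(E) = 32 (u(E) = -4 + 6*6 = -4 + 36 = 32)
(u(w(3, 3)) - 37)*(-95) = (32 - 37)*(-95) = -5*(-95) = 475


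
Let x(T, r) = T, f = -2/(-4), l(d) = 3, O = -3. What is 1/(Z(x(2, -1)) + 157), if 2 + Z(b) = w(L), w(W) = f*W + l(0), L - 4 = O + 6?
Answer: 2/323 ≈ 0.0061920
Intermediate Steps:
f = ½ (f = -2*(-¼) = ½ ≈ 0.50000)
L = 7 (L = 4 + (-3 + 6) = 4 + 3 = 7)
w(W) = 3 + W/2 (w(W) = W/2 + 3 = 3 + W/2)
Z(b) = 9/2 (Z(b) = -2 + (3 + (½)*7) = -2 + (3 + 7/2) = -2 + 13/2 = 9/2)
1/(Z(x(2, -1)) + 157) = 1/(9/2 + 157) = 1/(323/2) = 2/323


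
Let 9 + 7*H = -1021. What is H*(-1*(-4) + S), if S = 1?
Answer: -5150/7 ≈ -735.71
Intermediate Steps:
H = -1030/7 (H = -9/7 + (1/7)*(-1021) = -9/7 - 1021/7 = -1030/7 ≈ -147.14)
H*(-1*(-4) + S) = -1030*(-1*(-4) + 1)/7 = -1030*(4 + 1)/7 = -1030/7*5 = -5150/7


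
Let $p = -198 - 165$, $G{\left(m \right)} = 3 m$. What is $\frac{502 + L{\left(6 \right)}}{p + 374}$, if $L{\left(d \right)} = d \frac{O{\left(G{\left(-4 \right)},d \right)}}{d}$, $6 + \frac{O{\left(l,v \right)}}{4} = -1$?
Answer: $\frac{474}{11} \approx 43.091$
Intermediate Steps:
$O{\left(l,v \right)} = -28$ ($O{\left(l,v \right)} = -24 + 4 \left(-1\right) = -24 - 4 = -28$)
$p = -363$
$L{\left(d \right)} = -28$ ($L{\left(d \right)} = d \left(- \frac{28}{d}\right) = -28$)
$\frac{502 + L{\left(6 \right)}}{p + 374} = \frac{502 - 28}{-363 + 374} = \frac{474}{11}$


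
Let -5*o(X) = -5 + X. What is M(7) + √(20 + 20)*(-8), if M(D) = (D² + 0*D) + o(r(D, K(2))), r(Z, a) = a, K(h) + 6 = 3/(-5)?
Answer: 1283/25 - 16*√10 ≈ 0.72356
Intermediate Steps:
K(h) = -33/5 (K(h) = -6 + 3/(-5) = -6 + 3*(-⅕) = -6 - ⅗ = -33/5)
o(X) = 1 - X/5 (o(X) = -(-5 + X)/5 = 1 - X/5)
M(D) = 58/25 + D² (M(D) = (D² + 0*D) + (1 - ⅕*(-33/5)) = (D² + 0) + (1 + 33/25) = D² + 58/25 = 58/25 + D²)
M(7) + √(20 + 20)*(-8) = (58/25 + 7²) + √(20 + 20)*(-8) = (58/25 + 49) + √40*(-8) = 1283/25 + (2*√10)*(-8) = 1283/25 - 16*√10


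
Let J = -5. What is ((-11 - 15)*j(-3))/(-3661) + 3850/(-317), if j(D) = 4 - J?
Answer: -14020672/1160537 ≈ -12.081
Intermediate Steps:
j(D) = 9 (j(D) = 4 - 1*(-5) = 4 + 5 = 9)
((-11 - 15)*j(-3))/(-3661) + 3850/(-317) = ((-11 - 15)*9)/(-3661) + 3850/(-317) = -26*9*(-1/3661) + 3850*(-1/317) = -234*(-1/3661) - 3850/317 = 234/3661 - 3850/317 = -14020672/1160537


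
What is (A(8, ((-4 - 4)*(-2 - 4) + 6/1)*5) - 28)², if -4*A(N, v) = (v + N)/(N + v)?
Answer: 12769/16 ≈ 798.06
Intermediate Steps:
A(N, v) = -¼ (A(N, v) = -(v + N)/(4*(N + v)) = -(N + v)/(4*(N + v)) = -¼*1 = -¼)
(A(8, ((-4 - 4)*(-2 - 4) + 6/1)*5) - 28)² = (-¼ - 28)² = (-113/4)² = 12769/16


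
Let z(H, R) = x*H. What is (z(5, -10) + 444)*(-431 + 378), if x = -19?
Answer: -18497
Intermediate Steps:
z(H, R) = -19*H
(z(5, -10) + 444)*(-431 + 378) = (-19*5 + 444)*(-431 + 378) = (-95 + 444)*(-53) = 349*(-53) = -18497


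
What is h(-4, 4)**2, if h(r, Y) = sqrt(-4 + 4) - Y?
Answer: 16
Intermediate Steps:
h(r, Y) = -Y (h(r, Y) = sqrt(0) - Y = 0 - Y = -Y)
h(-4, 4)**2 = (-1*4)**2 = (-4)**2 = 16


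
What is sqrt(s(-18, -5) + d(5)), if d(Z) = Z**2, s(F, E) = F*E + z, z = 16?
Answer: sqrt(131) ≈ 11.446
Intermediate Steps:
s(F, E) = 16 + E*F (s(F, E) = F*E + 16 = E*F + 16 = 16 + E*F)
sqrt(s(-18, -5) + d(5)) = sqrt((16 - 5*(-18)) + 5**2) = sqrt((16 + 90) + 25) = sqrt(106 + 25) = sqrt(131)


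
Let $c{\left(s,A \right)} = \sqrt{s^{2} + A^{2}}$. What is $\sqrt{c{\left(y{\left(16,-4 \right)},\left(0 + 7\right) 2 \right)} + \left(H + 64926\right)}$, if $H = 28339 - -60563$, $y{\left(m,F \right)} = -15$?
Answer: $\sqrt{153828 + \sqrt{421}} \approx 392.24$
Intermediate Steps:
$c{\left(s,A \right)} = \sqrt{A^{2} + s^{2}}$
$H = 88902$ ($H = 28339 + 60563 = 88902$)
$\sqrt{c{\left(y{\left(16,-4 \right)},\left(0 + 7\right) 2 \right)} + \left(H + 64926\right)} = \sqrt{\sqrt{\left(\left(0 + 7\right) 2\right)^{2} + \left(-15\right)^{2}} + \left(88902 + 64926\right)} = \sqrt{\sqrt{\left(7 \cdot 2\right)^{2} + 225} + 153828} = \sqrt{\sqrt{14^{2} + 225} + 153828} = \sqrt{\sqrt{196 + 225} + 153828} = \sqrt{\sqrt{421} + 153828} = \sqrt{153828 + \sqrt{421}}$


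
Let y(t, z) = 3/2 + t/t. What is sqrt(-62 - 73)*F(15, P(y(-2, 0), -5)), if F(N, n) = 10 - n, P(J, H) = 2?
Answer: 24*I*sqrt(15) ≈ 92.952*I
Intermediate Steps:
y(t, z) = 5/2 (y(t, z) = 3*(1/2) + 1 = 3/2 + 1 = 5/2)
sqrt(-62 - 73)*F(15, P(y(-2, 0), -5)) = sqrt(-62 - 73)*(10 - 1*2) = sqrt(-135)*(10 - 2) = (3*I*sqrt(15))*8 = 24*I*sqrt(15)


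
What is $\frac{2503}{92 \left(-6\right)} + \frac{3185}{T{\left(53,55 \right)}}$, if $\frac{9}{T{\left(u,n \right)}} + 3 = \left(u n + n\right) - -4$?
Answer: $\frac{1741117331}{1656} \approx 1.0514 \cdot 10^{6}$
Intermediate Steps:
$T{\left(u,n \right)} = \frac{9}{1 + n + n u}$ ($T{\left(u,n \right)} = \frac{9}{-3 - \left(-4 - n - u n\right)} = \frac{9}{-3 + \left(\left(n u + n\right) + 4\right)} = \frac{9}{-3 + \left(\left(n + n u\right) + 4\right)} = \frac{9}{-3 + \left(4 + n + n u\right)} = \frac{9}{1 + n + n u}$)
$\frac{2503}{92 \left(-6\right)} + \frac{3185}{T{\left(53,55 \right)}} = \frac{2503}{92 \left(-6\right)} + \frac{3185}{9 \frac{1}{1 + 55 + 55 \cdot 53}} = \frac{2503}{-552} + \frac{3185}{9 \frac{1}{1 + 55 + 2915}} = 2503 \left(- \frac{1}{552}\right) + \frac{3185}{9 \cdot \frac{1}{2971}} = - \frac{2503}{552} + \frac{3185}{9 \cdot \frac{1}{2971}} = - \frac{2503}{552} + \frac{3185}{\frac{9}{2971}} = - \frac{2503}{552} + 3185 \cdot \frac{2971}{9} = - \frac{2503}{552} + \frac{9462635}{9} = \frac{1741117331}{1656}$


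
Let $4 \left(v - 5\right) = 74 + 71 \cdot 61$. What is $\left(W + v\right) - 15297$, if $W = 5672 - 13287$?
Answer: $- \frac{87223}{4} \approx -21806.0$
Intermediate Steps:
$v = \frac{4425}{4}$ ($v = 5 + \frac{74 + 71 \cdot 61}{4} = 5 + \frac{74 + 4331}{4} = 5 + \frac{1}{4} \cdot 4405 = 5 + \frac{4405}{4} = \frac{4425}{4} \approx 1106.3$)
$W = -7615$ ($W = 5672 - 13287 = -7615$)
$\left(W + v\right) - 15297 = \left(-7615 + \frac{4425}{4}\right) - 15297 = - \frac{26035}{4} - 15297 = - \frac{87223}{4}$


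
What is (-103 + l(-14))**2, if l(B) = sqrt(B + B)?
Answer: 10581 - 412*I*sqrt(7) ≈ 10581.0 - 1090.0*I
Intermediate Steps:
l(B) = sqrt(2)*sqrt(B) (l(B) = sqrt(2*B) = sqrt(2)*sqrt(B))
(-103 + l(-14))**2 = (-103 + sqrt(2)*sqrt(-14))**2 = (-103 + sqrt(2)*(I*sqrt(14)))**2 = (-103 + 2*I*sqrt(7))**2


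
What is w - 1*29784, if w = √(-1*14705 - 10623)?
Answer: -29784 + 4*I*√1583 ≈ -29784.0 + 159.15*I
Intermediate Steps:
w = 4*I*√1583 (w = √(-14705 - 10623) = √(-25328) = 4*I*√1583 ≈ 159.15*I)
w - 1*29784 = 4*I*√1583 - 1*29784 = 4*I*√1583 - 29784 = -29784 + 4*I*√1583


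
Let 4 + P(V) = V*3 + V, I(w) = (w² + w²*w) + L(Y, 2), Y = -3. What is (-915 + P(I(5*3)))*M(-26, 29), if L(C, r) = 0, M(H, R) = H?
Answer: -350506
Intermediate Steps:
I(w) = w² + w³ (I(w) = (w² + w²*w) + 0 = (w² + w³) + 0 = w² + w³)
P(V) = -4 + 4*V (P(V) = -4 + (V*3 + V) = -4 + (3*V + V) = -4 + 4*V)
(-915 + P(I(5*3)))*M(-26, 29) = (-915 + (-4 + 4*((5*3)²*(1 + 5*3))))*(-26) = (-915 + (-4 + 4*(15²*(1 + 15))))*(-26) = (-915 + (-4 + 4*(225*16)))*(-26) = (-915 + (-4 + 4*3600))*(-26) = (-915 + (-4 + 14400))*(-26) = (-915 + 14396)*(-26) = 13481*(-26) = -350506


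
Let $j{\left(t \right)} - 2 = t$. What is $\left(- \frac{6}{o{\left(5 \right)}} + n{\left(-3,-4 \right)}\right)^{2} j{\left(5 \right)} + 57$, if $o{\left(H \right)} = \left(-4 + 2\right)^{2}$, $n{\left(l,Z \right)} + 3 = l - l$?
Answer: $\frac{795}{4} \approx 198.75$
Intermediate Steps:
$n{\left(l,Z \right)} = -3$ ($n{\left(l,Z \right)} = -3 + \left(l - l\right) = -3 + 0 = -3$)
$j{\left(t \right)} = 2 + t$
$o{\left(H \right)} = 4$ ($o{\left(H \right)} = \left(-2\right)^{2} = 4$)
$\left(- \frac{6}{o{\left(5 \right)}} + n{\left(-3,-4 \right)}\right)^{2} j{\left(5 \right)} + 57 = \left(- \frac{6}{4} - 3\right)^{2} \left(2 + 5\right) + 57 = \left(\left(-6\right) \frac{1}{4} - 3\right)^{2} \cdot 7 + 57 = \left(- \frac{3}{2} - 3\right)^{2} \cdot 7 + 57 = \left(- \frac{9}{2}\right)^{2} \cdot 7 + 57 = \frac{81}{4} \cdot 7 + 57 = \frac{567}{4} + 57 = \frac{795}{4}$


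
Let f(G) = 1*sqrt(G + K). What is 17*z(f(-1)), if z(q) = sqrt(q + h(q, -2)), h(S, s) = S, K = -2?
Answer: 17*3**(1/4)*(1 + I) ≈ 22.373 + 22.373*I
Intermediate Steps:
f(G) = sqrt(-2 + G) (f(G) = 1*sqrt(G - 2) = 1*sqrt(-2 + G) = sqrt(-2 + G))
z(q) = sqrt(2)*sqrt(q) (z(q) = sqrt(q + q) = sqrt(2*q) = sqrt(2)*sqrt(q))
17*z(f(-1)) = 17*(sqrt(2)*sqrt(sqrt(-2 - 1))) = 17*(sqrt(2)*sqrt(sqrt(-3))) = 17*(sqrt(2)*sqrt(I*sqrt(3))) = 17*(sqrt(2)*(3**(1/4)*sqrt(I))) = 17*(sqrt(2)*3**(1/4)*sqrt(I)) = 17*sqrt(2)*3**(1/4)*sqrt(I)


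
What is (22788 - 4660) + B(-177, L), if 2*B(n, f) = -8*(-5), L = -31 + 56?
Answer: 18148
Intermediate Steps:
L = 25
B(n, f) = 20 (B(n, f) = (-8*(-5))/2 = (½)*40 = 20)
(22788 - 4660) + B(-177, L) = (22788 - 4660) + 20 = 18128 + 20 = 18148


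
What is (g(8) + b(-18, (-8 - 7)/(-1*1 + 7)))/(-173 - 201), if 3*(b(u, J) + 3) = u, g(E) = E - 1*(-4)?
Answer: -3/374 ≈ -0.0080214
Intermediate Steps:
g(E) = 4 + E (g(E) = E + 4 = 4 + E)
b(u, J) = -3 + u/3
(g(8) + b(-18, (-8 - 7)/(-1*1 + 7)))/(-173 - 201) = ((4 + 8) + (-3 + (⅓)*(-18)))/(-173 - 201) = (12 + (-3 - 6))/(-374) = (12 - 9)*(-1/374) = 3*(-1/374) = -3/374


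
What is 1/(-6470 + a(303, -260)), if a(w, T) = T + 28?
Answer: -1/6702 ≈ -0.00014921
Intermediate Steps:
a(w, T) = 28 + T
1/(-6470 + a(303, -260)) = 1/(-6470 + (28 - 260)) = 1/(-6470 - 232) = 1/(-6702) = -1/6702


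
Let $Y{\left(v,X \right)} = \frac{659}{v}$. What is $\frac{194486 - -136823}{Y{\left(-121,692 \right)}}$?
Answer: $- \frac{40088389}{659} \approx -60832.0$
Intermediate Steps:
$\frac{194486 - -136823}{Y{\left(-121,692 \right)}} = \frac{194486 - -136823}{659 \frac{1}{-121}} = \frac{194486 + 136823}{659 \left(- \frac{1}{121}\right)} = \frac{331309}{- \frac{659}{121}} = 331309 \left(- \frac{121}{659}\right) = - \frac{40088389}{659}$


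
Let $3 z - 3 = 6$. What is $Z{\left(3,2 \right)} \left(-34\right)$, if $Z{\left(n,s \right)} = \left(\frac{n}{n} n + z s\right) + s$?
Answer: $-374$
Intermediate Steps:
$z = 3$ ($z = 1 + \frac{1}{3} \cdot 6 = 1 + 2 = 3$)
$Z{\left(n,s \right)} = n + 4 s$ ($Z{\left(n,s \right)} = \left(\frac{n}{n} n + 3 s\right) + s = \left(1 n + 3 s\right) + s = \left(n + 3 s\right) + s = n + 4 s$)
$Z{\left(3,2 \right)} \left(-34\right) = \left(3 + 4 \cdot 2\right) \left(-34\right) = \left(3 + 8\right) \left(-34\right) = 11 \left(-34\right) = -374$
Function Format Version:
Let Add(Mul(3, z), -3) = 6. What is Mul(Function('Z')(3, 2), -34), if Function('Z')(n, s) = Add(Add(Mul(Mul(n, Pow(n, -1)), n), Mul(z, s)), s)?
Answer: -374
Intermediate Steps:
z = 3 (z = Add(1, Mul(Rational(1, 3), 6)) = Add(1, 2) = 3)
Function('Z')(n, s) = Add(n, Mul(4, s)) (Function('Z')(n, s) = Add(Add(Mul(Mul(n, Pow(n, -1)), n), Mul(3, s)), s) = Add(Add(Mul(1, n), Mul(3, s)), s) = Add(Add(n, Mul(3, s)), s) = Add(n, Mul(4, s)))
Mul(Function('Z')(3, 2), -34) = Mul(Add(3, Mul(4, 2)), -34) = Mul(Add(3, 8), -34) = Mul(11, -34) = -374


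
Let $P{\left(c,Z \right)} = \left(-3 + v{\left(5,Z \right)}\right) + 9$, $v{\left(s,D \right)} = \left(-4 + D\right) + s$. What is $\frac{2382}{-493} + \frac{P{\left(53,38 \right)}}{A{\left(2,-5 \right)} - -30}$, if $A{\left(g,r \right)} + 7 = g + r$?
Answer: $- \frac{5091}{1972} \approx -2.5816$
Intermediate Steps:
$v{\left(s,D \right)} = -4 + D + s$
$A{\left(g,r \right)} = -7 + g + r$ ($A{\left(g,r \right)} = -7 + \left(g + r\right) = -7 + g + r$)
$P{\left(c,Z \right)} = 7 + Z$ ($P{\left(c,Z \right)} = \left(-3 + \left(-4 + Z + 5\right)\right) + 9 = \left(-3 + \left(1 + Z\right)\right) + 9 = \left(-2 + Z\right) + 9 = 7 + Z$)
$\frac{2382}{-493} + \frac{P{\left(53,38 \right)}}{A{\left(2,-5 \right)} - -30} = \frac{2382}{-493} + \frac{7 + 38}{\left(-7 + 2 - 5\right) - -30} = 2382 \left(- \frac{1}{493}\right) + \frac{45}{-10 + 30} = - \frac{2382}{493} + \frac{45}{20} = - \frac{2382}{493} + 45 \cdot \frac{1}{20} = - \frac{2382}{493} + \frac{9}{4} = - \frac{5091}{1972}$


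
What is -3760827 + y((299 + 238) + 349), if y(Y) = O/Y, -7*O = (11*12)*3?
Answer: -11662324725/3101 ≈ -3.7608e+6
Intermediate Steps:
O = -396/7 (O = -11*12*3/7 = -132*3/7 = -1/7*396 = -396/7 ≈ -56.571)
y(Y) = -396/(7*Y)
-3760827 + y((299 + 238) + 349) = -3760827 - 396/(7*((299 + 238) + 349)) = -3760827 - 396/(7*(537 + 349)) = -3760827 - 396/7/886 = -3760827 - 396/7*1/886 = -3760827 - 198/3101 = -11662324725/3101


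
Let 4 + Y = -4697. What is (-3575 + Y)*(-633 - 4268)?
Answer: 40560676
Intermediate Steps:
Y = -4701 (Y = -4 - 4697 = -4701)
(-3575 + Y)*(-633 - 4268) = (-3575 - 4701)*(-633 - 4268) = -8276*(-4901) = 40560676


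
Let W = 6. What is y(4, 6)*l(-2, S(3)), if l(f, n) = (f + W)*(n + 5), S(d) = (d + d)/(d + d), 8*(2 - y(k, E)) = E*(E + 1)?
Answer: -78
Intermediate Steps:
y(k, E) = 2 - E*(1 + E)/8 (y(k, E) = 2 - E*(E + 1)/8 = 2 - E*(1 + E)/8)
S(d) = 1 (S(d) = (2*d)/((2*d)) = (2*d)*(1/(2*d)) = 1)
l(f, n) = (5 + n)*(6 + f) (l(f, n) = (f + 6)*(n + 5) = (6 + f)*(5 + n) = (5 + n)*(6 + f))
y(4, 6)*l(-2, S(3)) = (2 - 1/8*6 - 1/8*6**2)*(30 + 5*(-2) + 6*1 - 2*1) = (2 - 3/4 - 1/8*36)*(30 - 10 + 6 - 2) = (2 - 3/4 - 9/2)*24 = -13/4*24 = -78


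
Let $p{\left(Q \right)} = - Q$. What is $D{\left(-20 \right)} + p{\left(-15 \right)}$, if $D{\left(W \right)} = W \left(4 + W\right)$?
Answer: $335$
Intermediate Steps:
$D{\left(-20 \right)} + p{\left(-15 \right)} = - 20 \left(4 - 20\right) - -15 = \left(-20\right) \left(-16\right) + 15 = 320 + 15 = 335$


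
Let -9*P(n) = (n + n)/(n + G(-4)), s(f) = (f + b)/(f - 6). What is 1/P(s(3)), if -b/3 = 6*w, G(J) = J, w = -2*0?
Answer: -45/2 ≈ -22.500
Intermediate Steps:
w = 0
b = 0 (b = -18*0 = -3*0 = 0)
s(f) = f/(-6 + f) (s(f) = (f + 0)/(f - 6) = f/(-6 + f))
P(n) = -2*n/(9*(-4 + n)) (P(n) = -(n + n)/(9*(n - 4)) = -2*n/(9*(-4 + n)))
1/P(s(3)) = 1/(-2*3/(-6 + 3)/(-36 + 9*(3/(-6 + 3)))) = 1/(-2*3/(-3)/(-36 + 9*(3/(-3)))) = 1/(-2*3*(-⅓)/(-36 + 9*(3*(-⅓)))) = 1/(-2*(-1)/(-36 + 9*(-1))) = 1/(-2*(-1)/(-36 - 9)) = 1/(-2*(-1)/(-45)) = 1/(-2*(-1)*(-1/45)) = 1/(-2/45) = -45/2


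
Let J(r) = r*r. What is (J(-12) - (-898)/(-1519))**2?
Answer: 47453394244/2307361 ≈ 20566.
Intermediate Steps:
J(r) = r**2
(J(-12) - (-898)/(-1519))**2 = ((-12)**2 - (-898)/(-1519))**2 = (144 - (-898)*(-1)/1519)**2 = (144 - 1*898/1519)**2 = (144 - 898/1519)**2 = (217838/1519)**2 = 47453394244/2307361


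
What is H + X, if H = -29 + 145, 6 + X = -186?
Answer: -76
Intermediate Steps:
X = -192 (X = -6 - 186 = -192)
H = 116
H + X = 116 - 192 = -76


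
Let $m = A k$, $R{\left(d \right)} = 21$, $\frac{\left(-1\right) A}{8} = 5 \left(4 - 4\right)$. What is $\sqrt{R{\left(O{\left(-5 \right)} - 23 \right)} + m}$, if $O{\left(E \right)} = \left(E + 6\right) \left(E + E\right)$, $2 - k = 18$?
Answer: $\sqrt{21} \approx 4.5826$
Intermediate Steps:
$k = -16$ ($k = 2 - 18 = -16$)
$O{\left(E \right)} = 2 E \left(6 + E\right)$ ($O{\left(E \right)} = \left(6 + E\right) 2 E = 2 E \left(6 + E\right)$)
$A = 0$ ($A = - 8 \cdot 5 \left(4 - 4\right) = - 8 \cdot 5 \cdot 0 = \left(-8\right) 0 = 0$)
$m = 0$ ($m = 0 \left(-16\right) = 0$)
$\sqrt{R{\left(O{\left(-5 \right)} - 23 \right)} + m} = \sqrt{21 + 0} = \sqrt{21}$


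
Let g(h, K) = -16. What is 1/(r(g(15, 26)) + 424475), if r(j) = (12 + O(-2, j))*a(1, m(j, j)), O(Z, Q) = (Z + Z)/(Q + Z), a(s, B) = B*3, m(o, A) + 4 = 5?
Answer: 3/1273535 ≈ 2.3556e-6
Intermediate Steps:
m(o, A) = 1 (m(o, A) = -4 + 5 = 1)
a(s, B) = 3*B
O(Z, Q) = 2*Z/(Q + Z) (O(Z, Q) = (2*Z)/(Q + Z) = 2*Z/(Q + Z))
r(j) = 36 - 12/(-2 + j) (r(j) = (12 + 2*(-2)/(j - 2))*(3*1) = (12 + 2*(-2)/(-2 + j))*3 = (12 - 4/(-2 + j))*3 = 36 - 12/(-2 + j))
1/(r(g(15, 26)) + 424475) = 1/(12*(-7 + 3*(-16))/(-2 - 16) + 424475) = 1/(12*(-7 - 48)/(-18) + 424475) = 1/(12*(-1/18)*(-55) + 424475) = 1/(110/3 + 424475) = 1/(1273535/3) = 3/1273535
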